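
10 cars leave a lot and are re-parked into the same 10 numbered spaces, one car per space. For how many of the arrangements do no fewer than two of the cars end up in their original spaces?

958879

Sum C(10,i)·!(10-i) for i = 2..10:
  i=2: C(10,2)·!8 = 45·14833 = 667485
  i=3: C(10,3)·!7 = 120·1854 = 222480
  i=4: C(10,4)·!6 = 210·265 = 55650
  i=5: C(10,5)·!5 = 252·44 = 11088
  i=6: C(10,6)·!4 = 210·9 = 1890
  i=7: C(10,7)·!3 = 120·2 = 240
  i=8: C(10,8)·!2 = 45·1 = 45
  i=9: C(10,9)·!1 = 10·0 = 0
  i=10: C(10,10)·!0 = 1·1 = 1
Total = 958879.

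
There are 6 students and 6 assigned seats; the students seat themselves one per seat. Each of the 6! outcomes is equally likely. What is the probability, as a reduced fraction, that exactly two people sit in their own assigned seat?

Favorable outcomes: C(6,2)·!4 = 15·9 = 135.
Total outcomes: 6! = 720.
Probability = 135/720 = 3/16.

3/16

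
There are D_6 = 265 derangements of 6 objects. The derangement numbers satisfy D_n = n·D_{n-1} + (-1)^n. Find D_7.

D_7 = 7·265 - 1 = 1854.

1854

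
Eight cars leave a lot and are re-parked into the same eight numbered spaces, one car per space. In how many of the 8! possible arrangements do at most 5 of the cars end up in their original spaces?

# with exactly i fixed is C(8,i)·!(8-i); sum over i=0..5:
  i=0: C(8,0)·!8 = 1·14833 = 14833
  i=1: C(8,1)·!7 = 8·1854 = 14832
  i=2: C(8,2)·!6 = 28·265 = 7420
  i=3: C(8,3)·!5 = 56·44 = 2464
  i=4: C(8,4)·!4 = 70·9 = 630
  i=5: C(8,5)·!3 = 56·2 = 112
Total = 40291.

40291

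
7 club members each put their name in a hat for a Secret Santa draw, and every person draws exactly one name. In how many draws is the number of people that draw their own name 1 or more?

3186

# with exactly i fixed is C(7,i)·!(7-i); sum over i=1..7:
  i=1: C(7,1)·!6 = 7·265 = 1855
  i=2: C(7,2)·!5 = 21·44 = 924
  i=3: C(7,3)·!4 = 35·9 = 315
  i=4: C(7,4)·!3 = 35·2 = 70
  i=5: C(7,5)·!2 = 21·1 = 21
  i=6: C(7,6)·!1 = 7·0 = 0
  i=7: C(7,7)·!0 = 1·1 = 1
Total = 3186.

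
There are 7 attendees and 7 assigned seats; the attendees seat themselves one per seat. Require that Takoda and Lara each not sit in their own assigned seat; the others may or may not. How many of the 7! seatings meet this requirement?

3720

Let A_j be the event that the j-th constrained one is fixed. By inclusion-exclusion over the 2 events:
Σ_{j=0}^{2} (-1)^j C(2,j)(7-j)!
= C(2,0)·7! - C(2,1)·6! + C(2,2)·5!
= 5040 - 1440 + 120
= 3720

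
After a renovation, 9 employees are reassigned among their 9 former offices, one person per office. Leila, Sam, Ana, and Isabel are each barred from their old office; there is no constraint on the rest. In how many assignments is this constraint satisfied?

229080

Inclusion-exclusion on the 4 forbidden self-matches:
Σ_{j=0}^{4} (-1)^j C(4,j)(9-j)!
= C(4,0)·9! - C(4,1)·8! + C(4,2)·7! - C(4,3)·6! + C(4,4)·5!
= 362880 - 161280 + 30240 - 2880 + 120
= 229080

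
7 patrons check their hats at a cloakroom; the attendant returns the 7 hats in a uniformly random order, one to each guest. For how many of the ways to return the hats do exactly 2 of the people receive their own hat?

924

Choose which 2 of the 7 are fixed: C(7,2) = 21.
The other 5 form a derangement: !5 = 44.
Total: 21 × 44 = 924.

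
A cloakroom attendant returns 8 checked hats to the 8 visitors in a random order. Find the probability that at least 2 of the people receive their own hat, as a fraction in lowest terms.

Favorable outcomes: Σ_{i≥2} C(8,i)·!(8-i) = 28·265 + 56·44 + 70·9 + 56·2 + 28·1 + 8·0 + 1·1 = 10655.
Total outcomes: 8! = 40320.
Probability = 10655/40320 = 2131/8064.

2131/8064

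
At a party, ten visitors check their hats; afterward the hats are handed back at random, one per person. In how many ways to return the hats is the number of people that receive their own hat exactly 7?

240

Pick the 7 fixed positions: C(10,7) = 120 ways.
The remaining 3 must be deranged: !3 = 2.
Total: 120 × 2 = 240.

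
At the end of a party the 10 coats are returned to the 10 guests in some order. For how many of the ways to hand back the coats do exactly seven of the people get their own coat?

240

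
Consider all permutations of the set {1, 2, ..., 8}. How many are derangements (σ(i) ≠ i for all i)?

!8 is the nearest integer to 8!/e.
8! = 40320, and 40320/e ≈ 14832.90, so !8 = 14833.

14833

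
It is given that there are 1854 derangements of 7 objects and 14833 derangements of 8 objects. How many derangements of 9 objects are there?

133496

D_9 = (9-1)·(D_8 + D_7) = 8·(14833 + 1854) = 8·16687 = 133496.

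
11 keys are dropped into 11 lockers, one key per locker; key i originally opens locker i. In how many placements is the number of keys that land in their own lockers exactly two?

Pick the 2 fixed positions: C(11,2) = 55 ways.
The other 9 form a derangement: !9 = 133496.
Total: 55 × 133496 = 7342280.

7342280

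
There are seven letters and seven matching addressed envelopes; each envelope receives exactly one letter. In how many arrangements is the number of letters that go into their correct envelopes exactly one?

Choose which one of the 7 is fixed: C(7,1) = 7.
The other 6 form a derangement: !6 = 265.
Total: 7 × 265 = 1855.

1855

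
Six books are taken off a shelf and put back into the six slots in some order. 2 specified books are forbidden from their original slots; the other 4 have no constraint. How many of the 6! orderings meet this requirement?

504

Let A_j be the event that the j-th constrained one is fixed. By inclusion-exclusion over the 2 events:
Σ_{j=0}^{2} (-1)^j C(2,j)(6-j)!
= C(2,0)·6! - C(2,1)·5! + C(2,2)·4!
= 720 - 240 + 24
= 504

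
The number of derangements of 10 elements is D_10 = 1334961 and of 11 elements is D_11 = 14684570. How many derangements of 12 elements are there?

176214841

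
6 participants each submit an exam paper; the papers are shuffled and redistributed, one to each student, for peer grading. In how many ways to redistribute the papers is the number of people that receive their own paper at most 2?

# with exactly i fixed is C(6,i)·!(6-i); sum over i=0..2:
  i=0: C(6,0)·!6 = 1·265 = 265
  i=1: C(6,1)·!5 = 6·44 = 264
  i=2: C(6,2)·!4 = 15·9 = 135
Total = 664.

664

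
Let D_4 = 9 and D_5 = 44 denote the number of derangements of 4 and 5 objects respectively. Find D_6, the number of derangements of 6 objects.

D_6 = (6-1)·(D_5 + D_4) = 5·(44 + 9) = 5·53 = 265.

265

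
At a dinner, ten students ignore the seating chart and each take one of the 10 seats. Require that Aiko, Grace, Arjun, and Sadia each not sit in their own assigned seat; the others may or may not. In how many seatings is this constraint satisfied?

Inclusion-exclusion on the 4 forbidden self-matches:
Σ_{j=0}^{4} (-1)^j C(4,j)(10-j)!
= C(4,0)·10! - C(4,1)·9! + C(4,2)·8! - C(4,3)·7! + C(4,4)·6!
= 3628800 - 1451520 + 241920 - 20160 + 720
= 2399760

2399760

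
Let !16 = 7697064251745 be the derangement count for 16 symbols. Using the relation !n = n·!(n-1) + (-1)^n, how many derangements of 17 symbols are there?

!17 = 17·7697064251745 - 1 = 130850092279664.

130850092279664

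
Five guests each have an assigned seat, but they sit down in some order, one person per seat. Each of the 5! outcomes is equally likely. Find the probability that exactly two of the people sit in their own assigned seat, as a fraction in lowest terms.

Favorable outcomes: C(5,2)·!3 = 10·2 = 20.
Total outcomes: 5! = 120.
Probability = 20/120 = 1/6.

1/6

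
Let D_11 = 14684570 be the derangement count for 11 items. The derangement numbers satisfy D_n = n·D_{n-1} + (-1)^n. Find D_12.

176214841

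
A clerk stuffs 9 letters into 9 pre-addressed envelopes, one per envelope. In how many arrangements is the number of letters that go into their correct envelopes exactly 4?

5544

Pick the 4 fixed positions: C(9,4) = 126 ways.
The other 5 form a derangement: !5 = 44.
Total: 126 × 44 = 5544.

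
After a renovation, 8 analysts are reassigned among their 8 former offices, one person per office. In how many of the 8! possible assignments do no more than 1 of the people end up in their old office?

Sum C(8,i)·!(8-i) for i = 0..1:
  i=0: C(8,0)·!8 = 1·14833 = 14833
  i=1: C(8,1)·!7 = 8·1854 = 14832
Total = 29665.

29665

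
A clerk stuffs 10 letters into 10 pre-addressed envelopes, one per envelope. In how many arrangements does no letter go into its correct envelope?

1334961

The subfactorial !10 = [10!/e] (nearest integer).
10! = 3628800, and 3628800/e ≈ 1334960.92, so !10 = 1334961.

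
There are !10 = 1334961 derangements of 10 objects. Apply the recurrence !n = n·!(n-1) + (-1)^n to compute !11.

14684570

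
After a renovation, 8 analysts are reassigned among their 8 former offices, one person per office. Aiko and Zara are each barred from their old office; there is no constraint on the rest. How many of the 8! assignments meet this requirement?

Let A_j be the event that the j-th constrained one is fixed. By inclusion-exclusion over the 2 events:
Σ_{j=0}^{2} (-1)^j C(2,j)(8-j)!
= C(2,0)·8! - C(2,1)·7! + C(2,2)·6!
= 40320 - 10080 + 720
= 30960

30960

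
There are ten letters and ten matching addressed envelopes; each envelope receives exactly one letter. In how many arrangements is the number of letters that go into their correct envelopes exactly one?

1334960

Choose which one of the 10 is fixed: C(10,1) = 10.
The other 9 form a derangement: !9 = 133496.
Total: 10 × 133496 = 1334960.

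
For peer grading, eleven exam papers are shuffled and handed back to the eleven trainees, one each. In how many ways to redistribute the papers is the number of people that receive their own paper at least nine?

56

# with exactly i fixed is C(11,i)·!(11-i); sum over i=9..11:
  i=9: C(11,9)·!2 = 55·1 = 55
  i=10: C(11,10)·!1 = 11·0 = 0
  i=11: C(11,11)·!0 = 1·1 = 1
Total = 56.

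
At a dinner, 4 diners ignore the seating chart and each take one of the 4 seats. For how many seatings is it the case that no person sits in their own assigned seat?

9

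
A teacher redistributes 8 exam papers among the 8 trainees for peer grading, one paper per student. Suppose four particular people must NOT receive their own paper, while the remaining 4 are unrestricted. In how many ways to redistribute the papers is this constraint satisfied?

24024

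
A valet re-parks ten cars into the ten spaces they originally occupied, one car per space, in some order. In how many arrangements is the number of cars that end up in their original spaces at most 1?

2669921

Sum C(10,i)·!(10-i) for i = 0..1:
  i=0: C(10,0)·!10 = 1·1334961 = 1334961
  i=1: C(10,1)·!9 = 10·133496 = 1334960
Total = 2669921.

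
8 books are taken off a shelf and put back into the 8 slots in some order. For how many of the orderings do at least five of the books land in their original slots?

141

# with exactly i fixed is C(8,i)·!(8-i); sum over i=5..8:
  i=5: C(8,5)·!3 = 56·2 = 112
  i=6: C(8,6)·!2 = 28·1 = 28
  i=7: C(8,7)·!1 = 8·0 = 0
  i=8: C(8,8)·!0 = 1·1 = 1
Total = 141.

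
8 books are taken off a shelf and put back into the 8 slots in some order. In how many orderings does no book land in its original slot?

!8 is the nearest integer to 8!/e.
8! = 40320, and 40320/e ≈ 14832.90, so !8 = 14833.

14833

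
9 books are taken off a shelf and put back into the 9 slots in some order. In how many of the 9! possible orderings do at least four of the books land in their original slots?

# with exactly i fixed is C(9,i)·!(9-i); sum over i=4..9:
  i=4: C(9,4)·!5 = 126·44 = 5544
  i=5: C(9,5)·!4 = 126·9 = 1134
  i=6: C(9,6)·!3 = 84·2 = 168
  i=7: C(9,7)·!2 = 36·1 = 36
  i=8: C(9,8)·!1 = 9·0 = 0
  i=9: C(9,9)·!0 = 1·1 = 1
Total = 6883.

6883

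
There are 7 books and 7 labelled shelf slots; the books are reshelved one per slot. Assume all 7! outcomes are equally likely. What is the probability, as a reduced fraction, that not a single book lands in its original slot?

Favorable outcomes: !7 = 1854.
Total outcomes: 7! = 5040.
Probability = 1854/5040 = 103/280.

103/280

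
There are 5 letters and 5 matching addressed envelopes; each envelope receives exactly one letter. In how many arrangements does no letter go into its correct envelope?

44

The number of derangements of 5 is !5 = Σ_{k=0}^{5} (-1)^k·5!/k!
= 5! - 5!/1! + 5!/2! - 5!/3! + 5!/4! - 5!/5!
= 120 - 120 + 60 - 20 + 5 - 1
= 44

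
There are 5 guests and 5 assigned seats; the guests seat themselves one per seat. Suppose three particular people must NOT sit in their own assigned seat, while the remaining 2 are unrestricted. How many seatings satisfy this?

Let A_j be the event that the j-th constrained one is fixed. By inclusion-exclusion over the 3 events:
Σ_{j=0}^{3} (-1)^j C(3,j)(5-j)!
= C(3,0)·5! - C(3,1)·4! + C(3,2)·3! - C(3,3)·2!
= 120 - 72 + 18 - 2
= 64

64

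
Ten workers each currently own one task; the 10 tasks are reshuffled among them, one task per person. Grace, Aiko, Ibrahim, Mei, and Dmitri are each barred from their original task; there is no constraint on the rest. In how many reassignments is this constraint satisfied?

2170680

Let A_j be the event that the j-th constrained one is fixed. By inclusion-exclusion over the 5 events:
Σ_{j=0}^{5} (-1)^j C(5,j)(10-j)!
= C(5,0)·10! - C(5,1)·9! + C(5,2)·8! - C(5,3)·7! + C(5,4)·6! - C(5,5)·5!
= 3628800 - 1814400 + 403200 - 50400 + 3600 - 120
= 2170680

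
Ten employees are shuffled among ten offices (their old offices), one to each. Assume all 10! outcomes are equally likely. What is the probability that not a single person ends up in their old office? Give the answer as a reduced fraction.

Favorable outcomes: !10 = 1334961.
Total outcomes: 10! = 3628800.
Probability = 1334961/3628800 = 16481/44800.

16481/44800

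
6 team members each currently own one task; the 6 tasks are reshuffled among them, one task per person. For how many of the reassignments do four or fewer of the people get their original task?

719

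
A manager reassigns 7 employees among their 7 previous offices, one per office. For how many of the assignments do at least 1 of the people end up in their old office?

3186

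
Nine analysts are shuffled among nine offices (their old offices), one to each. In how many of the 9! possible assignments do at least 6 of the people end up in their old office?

205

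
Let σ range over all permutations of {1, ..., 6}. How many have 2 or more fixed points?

191

# with exactly i fixed is C(6,i)·!(6-i); sum over i=2..6:
  i=2: C(6,2)·!4 = 15·9 = 135
  i=3: C(6,3)·!3 = 20·2 = 40
  i=4: C(6,4)·!2 = 15·1 = 15
  i=5: C(6,5)·!1 = 6·0 = 0
  i=6: C(6,6)·!0 = 1·1 = 1
Total = 191.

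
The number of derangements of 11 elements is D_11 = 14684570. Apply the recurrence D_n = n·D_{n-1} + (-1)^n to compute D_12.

176214841

D_12 = 12·14684570 + 1 = 176214841.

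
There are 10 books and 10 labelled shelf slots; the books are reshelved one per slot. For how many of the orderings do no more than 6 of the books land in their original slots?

3628514

# with exactly i fixed is C(10,i)·!(10-i); sum over i=0..6:
  i=0: C(10,0)·!10 = 1·1334961 = 1334961
  i=1: C(10,1)·!9 = 10·133496 = 1334960
  i=2: C(10,2)·!8 = 45·14833 = 667485
  i=3: C(10,3)·!7 = 120·1854 = 222480
  i=4: C(10,4)·!6 = 210·265 = 55650
  i=5: C(10,5)·!5 = 252·44 = 11088
  i=6: C(10,6)·!4 = 210·9 = 1890
Total = 3628514.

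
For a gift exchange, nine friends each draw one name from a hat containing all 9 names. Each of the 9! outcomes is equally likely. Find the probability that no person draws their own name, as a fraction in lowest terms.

16687/45360

Favorable outcomes: !9 = 133496.
Total outcomes: 9! = 362880.
Probability = 133496/362880 = 16687/45360.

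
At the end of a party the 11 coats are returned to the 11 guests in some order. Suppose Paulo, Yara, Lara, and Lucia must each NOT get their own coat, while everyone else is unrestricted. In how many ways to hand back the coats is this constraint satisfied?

27422640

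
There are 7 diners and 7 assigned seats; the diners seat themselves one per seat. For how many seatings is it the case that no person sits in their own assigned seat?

1854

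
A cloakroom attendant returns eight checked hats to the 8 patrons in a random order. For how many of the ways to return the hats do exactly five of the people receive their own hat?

Pick the 5 fixed positions: C(8,5) = 56 ways.
The remaining 3 must be deranged: !3 = 2.
Total: 56 × 2 = 112.

112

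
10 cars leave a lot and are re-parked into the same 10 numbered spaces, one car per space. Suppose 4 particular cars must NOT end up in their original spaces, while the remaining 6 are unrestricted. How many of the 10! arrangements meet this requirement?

2399760

Inclusion-exclusion on the 4 forbidden self-matches:
Σ_{j=0}^{4} (-1)^j C(4,j)(10-j)!
= C(4,0)·10! - C(4,1)·9! + C(4,2)·8! - C(4,3)·7! + C(4,4)·6!
= 3628800 - 1451520 + 241920 - 20160 + 720
= 2399760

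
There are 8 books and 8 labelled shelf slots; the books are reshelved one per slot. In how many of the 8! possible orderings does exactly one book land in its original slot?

14832

Choose which one of the 8 is fixed: C(8,1) = 8.
The remaining 7 must be deranged: !7 = 1854.
Total: 8 × 1854 = 14832.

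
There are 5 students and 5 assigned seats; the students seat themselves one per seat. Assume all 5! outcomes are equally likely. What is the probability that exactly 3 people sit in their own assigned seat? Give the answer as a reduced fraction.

1/12

Favorable outcomes: C(5,3)·!2 = 10·1 = 10.
Total outcomes: 5! = 120.
Probability = 10/120 = 1/12.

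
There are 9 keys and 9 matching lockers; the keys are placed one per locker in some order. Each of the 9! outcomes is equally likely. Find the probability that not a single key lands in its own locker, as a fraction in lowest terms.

16687/45360

Favorable outcomes: !9 = 133496.
Total outcomes: 9! = 362880.
Probability = 133496/362880 = 16687/45360.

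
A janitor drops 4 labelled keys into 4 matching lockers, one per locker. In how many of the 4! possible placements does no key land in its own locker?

The subfactorial !4 = [4!/e] (nearest integer).
4! = 24, and 24/e ≈ 8.83, so !4 = 9.

9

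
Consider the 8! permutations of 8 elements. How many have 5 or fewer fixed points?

40291

# with exactly i fixed is C(8,i)·!(8-i); sum over i=0..5:
  i=0: C(8,0)·!8 = 1·14833 = 14833
  i=1: C(8,1)·!7 = 8·1854 = 14832
  i=2: C(8,2)·!6 = 28·265 = 7420
  i=3: C(8,3)·!5 = 56·44 = 2464
  i=4: C(8,4)·!4 = 70·9 = 630
  i=5: C(8,5)·!3 = 56·2 = 112
Total = 40291.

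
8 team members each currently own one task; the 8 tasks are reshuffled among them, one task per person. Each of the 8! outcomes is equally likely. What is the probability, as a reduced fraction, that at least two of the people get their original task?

2131/8064

Favorable outcomes: Σ_{i≥2} C(8,i)·!(8-i) = 28·265 + 56·44 + 70·9 + 56·2 + 28·1 + 8·0 + 1·1 = 10655.
Total outcomes: 8! = 40320.
Probability = 10655/40320 = 2131/8064.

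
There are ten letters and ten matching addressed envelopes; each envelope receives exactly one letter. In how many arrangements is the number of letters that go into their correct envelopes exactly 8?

Choose which 8 of the 10 are fixed: C(10,8) = 45.
The other 2 form a derangement: !2 = 1.
Total: 45 × 1 = 45.

45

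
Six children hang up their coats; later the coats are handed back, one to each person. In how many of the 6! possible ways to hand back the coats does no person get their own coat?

265

Use !n = n·!(n-1) + (-1)^n.
!6 = 6·44 + 1 = 265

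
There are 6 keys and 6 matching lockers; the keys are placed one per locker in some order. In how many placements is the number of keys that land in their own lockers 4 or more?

16

Sum C(6,i)·!(6-i) for i = 4..6:
  i=4: C(6,4)·!2 = 15·1 = 15
  i=5: C(6,5)·!1 = 6·0 = 0
  i=6: C(6,6)·!0 = 1·1 = 1
Total = 16.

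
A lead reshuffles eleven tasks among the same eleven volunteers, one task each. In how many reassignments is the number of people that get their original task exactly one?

14684571

Choose which one of the 11 is fixed: C(11,1) = 11.
The remaining 10 must be deranged: !10 = 1334961.
Total: 11 × 1334961 = 14684571.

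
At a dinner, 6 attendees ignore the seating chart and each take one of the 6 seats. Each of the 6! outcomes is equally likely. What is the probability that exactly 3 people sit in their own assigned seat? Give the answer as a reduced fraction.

Favorable outcomes: C(6,3)·!3 = 20·2 = 40.
Total outcomes: 6! = 720.
Probability = 40/720 = 1/18.

1/18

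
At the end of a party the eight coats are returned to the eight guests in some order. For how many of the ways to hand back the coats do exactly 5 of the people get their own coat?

Choose which 5 of the 8 are fixed: C(8,5) = 56.
The remaining 3 must be deranged: !3 = 2.
Total: 56 × 2 = 112.

112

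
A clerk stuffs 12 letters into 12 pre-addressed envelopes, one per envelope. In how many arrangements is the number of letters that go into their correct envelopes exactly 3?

29369120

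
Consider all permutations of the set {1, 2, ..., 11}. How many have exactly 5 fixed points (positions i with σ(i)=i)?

122430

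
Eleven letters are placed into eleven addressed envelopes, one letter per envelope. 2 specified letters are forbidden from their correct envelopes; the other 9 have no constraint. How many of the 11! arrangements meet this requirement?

Let A_j be the event that the j-th constrained one is fixed. By inclusion-exclusion over the 2 events:
Σ_{j=0}^{2} (-1)^j C(2,j)(11-j)!
= C(2,0)·11! - C(2,1)·10! + C(2,2)·9!
= 39916800 - 7257600 + 362880
= 33022080

33022080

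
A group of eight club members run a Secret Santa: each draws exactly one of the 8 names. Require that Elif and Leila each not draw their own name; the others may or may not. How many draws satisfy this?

30960

Inclusion-exclusion on the 2 forbidden self-matches:
Σ_{j=0}^{2} (-1)^j C(2,j)(8-j)!
= C(2,0)·8! - C(2,1)·7! + C(2,2)·6!
= 40320 - 10080 + 720
= 30960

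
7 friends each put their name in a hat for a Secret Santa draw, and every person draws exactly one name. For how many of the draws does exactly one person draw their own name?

1855

Choose which one of the 7 is fixed: C(7,1) = 7.
The other 6 form a derangement: !6 = 265.
Total: 7 × 265 = 1855.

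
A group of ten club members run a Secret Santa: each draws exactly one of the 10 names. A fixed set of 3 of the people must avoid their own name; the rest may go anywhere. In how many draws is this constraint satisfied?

Inclusion-exclusion on the 3 forbidden self-matches:
Σ_{j=0}^{3} (-1)^j C(3,j)(10-j)!
= C(3,0)·10! - C(3,1)·9! + C(3,2)·8! - C(3,3)·7!
= 3628800 - 1088640 + 120960 - 5040
= 2656080

2656080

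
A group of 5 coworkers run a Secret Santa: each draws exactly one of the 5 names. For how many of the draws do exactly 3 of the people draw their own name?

Choose which 3 of the 5 are fixed: C(5,3) = 10.
The remaining 2 must be deranged: !2 = 1.
Total: 10 × 1 = 10.

10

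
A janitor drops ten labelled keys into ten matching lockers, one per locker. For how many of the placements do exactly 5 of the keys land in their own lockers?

11088

Choose which 5 of the 10 are fixed: C(10,5) = 252.
The other 5 form a derangement: !5 = 44.
Total: 252 × 44 = 11088.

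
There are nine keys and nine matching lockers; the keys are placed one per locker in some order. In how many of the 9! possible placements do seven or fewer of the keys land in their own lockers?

Sum C(9,i)·!(9-i) for i = 0..7:
  i=0: C(9,0)·!9 = 1·133496 = 133496
  i=1: C(9,1)·!8 = 9·14833 = 133497
  i=2: C(9,2)·!7 = 36·1854 = 66744
  i=3: C(9,3)·!6 = 84·265 = 22260
  i=4: C(9,4)·!5 = 126·44 = 5544
  i=5: C(9,5)·!4 = 126·9 = 1134
  i=6: C(9,6)·!3 = 84·2 = 168
  i=7: C(9,7)·!2 = 36·1 = 36
Total = 362879.

362879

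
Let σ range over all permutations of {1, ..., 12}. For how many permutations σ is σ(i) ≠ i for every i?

176214841

By inclusion-exclusion, !12 = Σ (-1)^k · 12!/k! for k=0..12
= 12! - 12!/1! + 12!/2! - 12!/3! + 12!/4! - 12!/5! + 12!/6! - 12!/7! + 12!/8! - 12!/9! + 12!/10! - 12!/11! + 12!/12!
= 479001600 - 479001600 + 239500800 - 79833600 + 19958400 - 3991680 + 665280 - 95040 + 11880 - 1320 + 132 - 12 + 1
= 176214841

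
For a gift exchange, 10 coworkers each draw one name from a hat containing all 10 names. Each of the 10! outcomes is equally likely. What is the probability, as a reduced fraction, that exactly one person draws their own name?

16687/45360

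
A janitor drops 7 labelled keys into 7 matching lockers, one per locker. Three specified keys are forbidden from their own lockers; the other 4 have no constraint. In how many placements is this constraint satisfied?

3216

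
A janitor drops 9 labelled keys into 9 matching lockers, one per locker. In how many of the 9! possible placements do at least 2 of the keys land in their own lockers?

95887

Sum C(9,i)·!(9-i) for i = 2..9:
  i=2: C(9,2)·!7 = 36·1854 = 66744
  i=3: C(9,3)·!6 = 84·265 = 22260
  i=4: C(9,4)·!5 = 126·44 = 5544
  i=5: C(9,5)·!4 = 126·9 = 1134
  i=6: C(9,6)·!3 = 84·2 = 168
  i=7: C(9,7)·!2 = 36·1 = 36
  i=8: C(9,8)·!1 = 9·0 = 0
  i=9: C(9,9)·!0 = 1·1 = 1
Total = 95887.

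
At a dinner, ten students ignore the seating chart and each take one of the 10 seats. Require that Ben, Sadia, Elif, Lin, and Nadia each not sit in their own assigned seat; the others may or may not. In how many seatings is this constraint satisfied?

Let A_j be the event that the j-th constrained one is fixed. By inclusion-exclusion over the 5 events:
Σ_{j=0}^{5} (-1)^j C(5,j)(10-j)!
= C(5,0)·10! - C(5,1)·9! + C(5,2)·8! - C(5,3)·7! + C(5,4)·6! - C(5,5)·5!
= 3628800 - 1814400 + 403200 - 50400 + 3600 - 120
= 2170680

2170680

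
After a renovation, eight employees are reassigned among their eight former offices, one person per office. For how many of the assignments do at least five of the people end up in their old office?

Sum C(8,i)·!(8-i) for i = 5..8:
  i=5: C(8,5)·!3 = 56·2 = 112
  i=6: C(8,6)·!2 = 28·1 = 28
  i=7: C(8,7)·!1 = 8·0 = 0
  i=8: C(8,8)·!0 = 1·1 = 1
Total = 141.

141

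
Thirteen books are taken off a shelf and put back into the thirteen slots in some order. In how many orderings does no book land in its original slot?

The number of derangements of 13 is !13 = Σ_{k=0}^{13} (-1)^k·13!/k!
= 13! - 13!/1! + 13!/2! - 13!/3! + 13!/4! - 13!/5! + 13!/6! - 13!/7! + 13!/8! - 13!/9! + 13!/10! - 13!/11! + 13!/12! - 13!/13!
= 6227020800 - 6227020800 + 3113510400 - 1037836800 + 259459200 - 51891840 + 8648640 - 1235520 + 154440 - 17160 + 1716 - 156 + 13 - 1
= 2290792932

2290792932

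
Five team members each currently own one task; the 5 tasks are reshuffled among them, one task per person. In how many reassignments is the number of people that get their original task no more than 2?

109

# with exactly i fixed is C(5,i)·!(5-i); sum over i=0..2:
  i=0: C(5,0)·!5 = 1·44 = 44
  i=1: C(5,1)·!4 = 5·9 = 45
  i=2: C(5,2)·!3 = 10·2 = 20
Total = 109.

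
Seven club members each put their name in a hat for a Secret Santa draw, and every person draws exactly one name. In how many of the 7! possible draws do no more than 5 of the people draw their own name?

# with exactly i fixed is C(7,i)·!(7-i); sum over i=0..5:
  i=0: C(7,0)·!7 = 1·1854 = 1854
  i=1: C(7,1)·!6 = 7·265 = 1855
  i=2: C(7,2)·!5 = 21·44 = 924
  i=3: C(7,3)·!4 = 35·9 = 315
  i=4: C(7,4)·!3 = 35·2 = 70
  i=5: C(7,5)·!2 = 21·1 = 21
Total = 5039.

5039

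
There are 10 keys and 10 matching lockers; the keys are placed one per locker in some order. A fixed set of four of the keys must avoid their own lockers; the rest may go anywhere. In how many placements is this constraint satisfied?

Let A_j be the event that the j-th constrained one is fixed. By inclusion-exclusion over the 4 events:
Σ_{j=0}^{4} (-1)^j C(4,j)(10-j)!
= C(4,0)·10! - C(4,1)·9! + C(4,2)·8! - C(4,3)·7! + C(4,4)·6!
= 3628800 - 1451520 + 241920 - 20160 + 720
= 2399760

2399760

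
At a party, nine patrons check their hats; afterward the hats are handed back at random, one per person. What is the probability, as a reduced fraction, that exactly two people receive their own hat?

Favorable outcomes: C(9,2)·!7 = 36·1854 = 66744.
Total outcomes: 9! = 362880.
Probability = 66744/362880 = 103/560.

103/560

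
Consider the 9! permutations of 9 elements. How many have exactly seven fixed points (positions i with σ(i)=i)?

36

Choose which 7 of the 9 are fixed: C(9,7) = 36.
The other 2 form a derangement: !2 = 1.
Total: 36 × 1 = 36.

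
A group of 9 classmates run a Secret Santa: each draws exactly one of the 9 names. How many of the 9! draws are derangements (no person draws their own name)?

133496

The subfactorial !9 = [9!/e] (nearest integer).
9! = 362880, and 362880/e ≈ 133496.09, so !9 = 133496.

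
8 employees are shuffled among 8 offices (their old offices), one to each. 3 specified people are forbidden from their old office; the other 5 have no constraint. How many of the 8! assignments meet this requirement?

Let A_j be the event that the j-th constrained one is fixed. By inclusion-exclusion over the 3 events:
Σ_{j=0}^{3} (-1)^j C(3,j)(8-j)!
= C(3,0)·8! - C(3,1)·7! + C(3,2)·6! - C(3,3)·5!
= 40320 - 15120 + 2160 - 120
= 27240

27240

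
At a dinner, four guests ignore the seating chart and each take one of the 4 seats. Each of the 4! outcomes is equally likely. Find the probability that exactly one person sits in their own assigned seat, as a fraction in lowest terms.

Favorable outcomes: C(4,1)·!3 = 4·2 = 8.
Total outcomes: 4! = 24.
Probability = 8/24 = 1/3.

1/3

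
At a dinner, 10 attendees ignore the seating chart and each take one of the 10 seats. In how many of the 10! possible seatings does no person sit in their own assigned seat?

1334961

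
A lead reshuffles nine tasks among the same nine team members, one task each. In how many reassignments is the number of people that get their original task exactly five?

1134

Pick the 5 fixed positions: C(9,5) = 126 ways.
The other 4 form a derangement: !4 = 9.
Total: 126 × 9 = 1134.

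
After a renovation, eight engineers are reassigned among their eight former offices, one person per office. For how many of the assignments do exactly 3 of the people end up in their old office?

Pick the 3 fixed positions: C(8,3) = 56 ways.
The other 5 form a derangement: !5 = 44.
Total: 56 × 44 = 2464.

2464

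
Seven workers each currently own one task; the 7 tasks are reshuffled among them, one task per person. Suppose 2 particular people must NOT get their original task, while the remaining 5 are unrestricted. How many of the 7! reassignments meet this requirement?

Inclusion-exclusion on the 2 forbidden self-matches:
Σ_{j=0}^{2} (-1)^j C(2,j)(7-j)!
= C(2,0)·7! - C(2,1)·6! + C(2,2)·5!
= 5040 - 1440 + 120
= 3720

3720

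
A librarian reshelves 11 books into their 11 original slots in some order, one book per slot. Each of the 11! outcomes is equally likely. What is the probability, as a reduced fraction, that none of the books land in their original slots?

Favorable outcomes: !11 = 14684570.
Total outcomes: 11! = 39916800.
Probability = 14684570/39916800 = 1468457/3991680.

1468457/3991680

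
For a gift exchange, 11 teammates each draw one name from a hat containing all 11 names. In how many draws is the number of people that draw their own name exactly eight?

Choose which 8 of the 11 are fixed: C(11,8) = 165.
The other 3 form a derangement: !3 = 2.
Total: 165 × 2 = 330.

330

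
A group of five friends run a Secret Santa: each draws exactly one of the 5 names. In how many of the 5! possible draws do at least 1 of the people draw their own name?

# with exactly i fixed is C(5,i)·!(5-i); sum over i=1..5:
  i=1: C(5,1)·!4 = 5·9 = 45
  i=2: C(5,2)·!3 = 10·2 = 20
  i=3: C(5,3)·!2 = 10·1 = 10
  i=4: C(5,4)·!1 = 5·0 = 0
  i=5: C(5,5)·!0 = 1·1 = 1
Total = 76.

76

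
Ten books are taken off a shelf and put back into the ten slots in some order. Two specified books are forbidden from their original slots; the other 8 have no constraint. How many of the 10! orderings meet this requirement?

2943360

Inclusion-exclusion on the 2 forbidden self-matches:
Σ_{j=0}^{2} (-1)^j C(2,j)(10-j)!
= C(2,0)·10! - C(2,1)·9! + C(2,2)·8!
= 3628800 - 725760 + 40320
= 2943360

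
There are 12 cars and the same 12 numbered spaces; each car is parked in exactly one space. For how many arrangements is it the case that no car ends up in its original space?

176214841

By inclusion-exclusion, !12 = Σ (-1)^k · 12!/k! for k=0..12
= 12! - 12!/1! + 12!/2! - 12!/3! + 12!/4! - 12!/5! + 12!/6! - 12!/7! + 12!/8! - 12!/9! + 12!/10! - 12!/11! + 12!/12!
= 479001600 - 479001600 + 239500800 - 79833600 + 19958400 - 3991680 + 665280 - 95040 + 11880 - 1320 + 132 - 12 + 1
= 176214841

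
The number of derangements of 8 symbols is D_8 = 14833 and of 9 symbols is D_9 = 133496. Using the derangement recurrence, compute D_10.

1334961

D_10 = (10-1)·(D_9 + D_8) = 9·(133496 + 14833) = 9·148329 = 1334961.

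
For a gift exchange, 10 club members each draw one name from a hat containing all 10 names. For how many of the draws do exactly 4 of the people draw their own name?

Choose which 4 of the 10 are fixed: C(10,4) = 210.
The other 6 form a derangement: !6 = 265.
Total: 210 × 265 = 55650.

55650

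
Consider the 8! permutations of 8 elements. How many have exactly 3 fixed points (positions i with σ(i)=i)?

Pick the 3 fixed positions: C(8,3) = 56 ways.
The remaining 5 must be deranged: !5 = 44.
Total: 56 × 44 = 2464.

2464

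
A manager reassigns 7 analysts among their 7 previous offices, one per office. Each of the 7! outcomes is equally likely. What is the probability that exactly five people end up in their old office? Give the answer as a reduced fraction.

Favorable outcomes: C(7,5)·!2 = 21·1 = 21.
Total outcomes: 7! = 5040.
Probability = 21/5040 = 1/240.

1/240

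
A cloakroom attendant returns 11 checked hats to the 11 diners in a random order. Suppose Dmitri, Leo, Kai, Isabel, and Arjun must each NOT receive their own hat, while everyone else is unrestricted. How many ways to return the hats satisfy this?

25022880

Let A_j be the event that the j-th constrained one is fixed. By inclusion-exclusion over the 5 events:
Σ_{j=0}^{5} (-1)^j C(5,j)(11-j)!
= C(5,0)·11! - C(5,1)·10! + C(5,2)·9! - C(5,3)·8! + C(5,4)·7! - C(5,5)·6!
= 39916800 - 18144000 + 3628800 - 403200 + 25200 - 720
= 25022880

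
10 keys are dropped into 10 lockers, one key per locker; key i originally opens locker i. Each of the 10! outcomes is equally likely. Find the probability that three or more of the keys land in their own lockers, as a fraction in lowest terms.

Favorable outcomes: Σ_{i≥3} C(10,i)·!(10-i) = 120·1854 + 210·265 + 252·44 + 210·9 + 120·2 + 45·1 + 10·0 + 1·1 = 291394.
Total outcomes: 10! = 3628800.
Probability = 291394/3628800 = 145697/1814400.

145697/1814400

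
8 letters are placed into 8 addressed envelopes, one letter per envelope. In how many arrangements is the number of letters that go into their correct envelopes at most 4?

Sum C(8,i)·!(8-i) for i = 0..4:
  i=0: C(8,0)·!8 = 1·14833 = 14833
  i=1: C(8,1)·!7 = 8·1854 = 14832
  i=2: C(8,2)·!6 = 28·265 = 7420
  i=3: C(8,3)·!5 = 56·44 = 2464
  i=4: C(8,4)·!4 = 70·9 = 630
Total = 40179.

40179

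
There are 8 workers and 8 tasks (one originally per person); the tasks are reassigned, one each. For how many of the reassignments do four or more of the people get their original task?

771

Sum C(8,i)·!(8-i) for i = 4..8:
  i=4: C(8,4)·!4 = 70·9 = 630
  i=5: C(8,5)·!3 = 56·2 = 112
  i=6: C(8,6)·!2 = 28·1 = 28
  i=7: C(8,7)·!1 = 8·0 = 0
  i=8: C(8,8)·!0 = 1·1 = 1
Total = 771.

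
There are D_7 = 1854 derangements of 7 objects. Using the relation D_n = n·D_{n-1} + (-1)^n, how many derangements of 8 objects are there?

14833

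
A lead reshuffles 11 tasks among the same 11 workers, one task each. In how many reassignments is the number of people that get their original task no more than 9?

39916799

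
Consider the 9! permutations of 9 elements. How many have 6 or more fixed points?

205

# with exactly i fixed is C(9,i)·!(9-i); sum over i=6..9:
  i=6: C(9,6)·!3 = 84·2 = 168
  i=7: C(9,7)·!2 = 36·1 = 36
  i=8: C(9,8)·!1 = 9·0 = 0
  i=9: C(9,9)·!0 = 1·1 = 1
Total = 205.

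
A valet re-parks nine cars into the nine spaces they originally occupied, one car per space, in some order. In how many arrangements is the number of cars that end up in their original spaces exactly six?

168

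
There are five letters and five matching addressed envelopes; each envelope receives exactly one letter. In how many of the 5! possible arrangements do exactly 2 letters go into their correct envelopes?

Choose which 2 of the 5 are fixed: C(5,2) = 10.
The remaining 3 must be deranged: !3 = 2.
Total: 10 × 2 = 20.

20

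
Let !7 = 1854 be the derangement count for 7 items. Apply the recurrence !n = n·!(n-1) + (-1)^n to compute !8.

14833

!8 = 8·1854 + 1 = 14833.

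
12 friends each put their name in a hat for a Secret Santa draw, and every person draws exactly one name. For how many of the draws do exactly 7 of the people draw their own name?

34848

Choose which 7 of the 12 are fixed: C(12,7) = 792.
The other 5 form a derangement: !5 = 44.
Total: 792 × 44 = 34848.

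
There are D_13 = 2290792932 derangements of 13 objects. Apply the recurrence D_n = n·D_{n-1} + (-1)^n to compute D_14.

D_14 = 14·2290792932 + 1 = 32071101049.

32071101049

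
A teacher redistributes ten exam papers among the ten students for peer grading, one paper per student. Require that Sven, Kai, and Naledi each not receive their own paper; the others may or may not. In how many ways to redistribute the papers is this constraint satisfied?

2656080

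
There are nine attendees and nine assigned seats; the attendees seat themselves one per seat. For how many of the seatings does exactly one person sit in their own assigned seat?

Choose which one of the 9 is fixed: C(9,1) = 9.
The remaining 8 must be deranged: !8 = 14833.
Total: 9 × 14833 = 133497.

133497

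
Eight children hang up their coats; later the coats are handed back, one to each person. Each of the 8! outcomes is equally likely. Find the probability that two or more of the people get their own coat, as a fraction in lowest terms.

2131/8064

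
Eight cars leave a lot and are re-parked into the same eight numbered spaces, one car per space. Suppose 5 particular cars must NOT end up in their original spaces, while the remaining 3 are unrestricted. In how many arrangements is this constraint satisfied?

21234

Inclusion-exclusion on the 5 forbidden self-matches:
Σ_{j=0}^{5} (-1)^j C(5,j)(8-j)!
= C(5,0)·8! - C(5,1)·7! + C(5,2)·6! - C(5,3)·5! + C(5,4)·4! - C(5,5)·3!
= 40320 - 25200 + 7200 - 1200 + 120 - 6
= 21234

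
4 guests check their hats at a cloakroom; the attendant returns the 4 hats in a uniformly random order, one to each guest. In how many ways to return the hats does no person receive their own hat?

9

By inclusion-exclusion, !4 = Σ (-1)^k · 4!/k! for k=0..4
= 4! - 4!/1! + 4!/2! - 4!/3! + 4!/4!
= 24 - 24 + 12 - 4 + 1
= 9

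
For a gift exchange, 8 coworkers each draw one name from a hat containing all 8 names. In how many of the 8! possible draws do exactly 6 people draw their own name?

28

Pick the 6 fixed positions: C(8,6) = 28 ways.
The other 2 form a derangement: !2 = 1.
Total: 28 × 1 = 28.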